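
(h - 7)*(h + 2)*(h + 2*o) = h^3 + 2*h^2*o - 5*h^2 - 10*h*o - 14*h - 28*o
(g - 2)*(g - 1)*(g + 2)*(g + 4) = g^4 + 3*g^3 - 8*g^2 - 12*g + 16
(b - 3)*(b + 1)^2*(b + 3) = b^4 + 2*b^3 - 8*b^2 - 18*b - 9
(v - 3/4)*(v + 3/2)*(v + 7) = v^3 + 31*v^2/4 + 33*v/8 - 63/8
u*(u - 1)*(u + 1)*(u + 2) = u^4 + 2*u^3 - u^2 - 2*u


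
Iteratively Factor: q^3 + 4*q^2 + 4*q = (q + 2)*(q^2 + 2*q) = q*(q + 2)*(q + 2)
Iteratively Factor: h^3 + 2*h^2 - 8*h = (h - 2)*(h^2 + 4*h) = (h - 2)*(h + 4)*(h)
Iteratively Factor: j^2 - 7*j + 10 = (j - 2)*(j - 5)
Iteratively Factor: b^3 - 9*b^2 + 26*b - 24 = (b - 2)*(b^2 - 7*b + 12) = (b - 3)*(b - 2)*(b - 4)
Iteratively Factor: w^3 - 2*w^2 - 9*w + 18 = (w - 2)*(w^2 - 9) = (w - 3)*(w - 2)*(w + 3)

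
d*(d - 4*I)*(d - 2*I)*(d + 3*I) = d^4 - 3*I*d^3 + 10*d^2 - 24*I*d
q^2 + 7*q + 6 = (q + 1)*(q + 6)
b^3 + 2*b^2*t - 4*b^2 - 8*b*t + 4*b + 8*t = (b - 2)^2*(b + 2*t)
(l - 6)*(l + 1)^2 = l^3 - 4*l^2 - 11*l - 6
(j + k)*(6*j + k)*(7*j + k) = 42*j^3 + 55*j^2*k + 14*j*k^2 + k^3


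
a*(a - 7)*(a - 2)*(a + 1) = a^4 - 8*a^3 + 5*a^2 + 14*a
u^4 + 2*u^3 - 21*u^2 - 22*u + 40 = (u - 4)*(u - 1)*(u + 2)*(u + 5)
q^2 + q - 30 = (q - 5)*(q + 6)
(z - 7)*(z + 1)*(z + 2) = z^3 - 4*z^2 - 19*z - 14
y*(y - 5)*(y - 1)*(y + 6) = y^4 - 31*y^2 + 30*y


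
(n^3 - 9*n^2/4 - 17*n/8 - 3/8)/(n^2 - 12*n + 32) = (8*n^3 - 18*n^2 - 17*n - 3)/(8*(n^2 - 12*n + 32))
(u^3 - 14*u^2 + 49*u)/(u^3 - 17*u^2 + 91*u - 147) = u/(u - 3)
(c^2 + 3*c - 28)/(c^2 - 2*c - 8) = (c + 7)/(c + 2)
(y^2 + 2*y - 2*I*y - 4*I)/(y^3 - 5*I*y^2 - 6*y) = (y + 2)/(y*(y - 3*I))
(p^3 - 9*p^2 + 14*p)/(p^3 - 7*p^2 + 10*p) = (p - 7)/(p - 5)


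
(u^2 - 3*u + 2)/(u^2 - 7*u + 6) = (u - 2)/(u - 6)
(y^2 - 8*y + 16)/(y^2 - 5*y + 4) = (y - 4)/(y - 1)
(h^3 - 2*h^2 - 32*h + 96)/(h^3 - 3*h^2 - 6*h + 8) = (h^2 + 2*h - 24)/(h^2 + h - 2)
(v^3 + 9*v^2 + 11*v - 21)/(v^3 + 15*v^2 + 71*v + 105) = (v - 1)/(v + 5)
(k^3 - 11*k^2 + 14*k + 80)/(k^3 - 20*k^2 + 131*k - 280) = (k + 2)/(k - 7)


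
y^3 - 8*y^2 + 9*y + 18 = (y - 6)*(y - 3)*(y + 1)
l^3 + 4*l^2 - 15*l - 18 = (l - 3)*(l + 1)*(l + 6)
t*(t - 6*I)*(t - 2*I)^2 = t^4 - 10*I*t^3 - 28*t^2 + 24*I*t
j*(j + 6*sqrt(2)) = j^2 + 6*sqrt(2)*j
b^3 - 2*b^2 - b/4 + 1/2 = (b - 2)*(b - 1/2)*(b + 1/2)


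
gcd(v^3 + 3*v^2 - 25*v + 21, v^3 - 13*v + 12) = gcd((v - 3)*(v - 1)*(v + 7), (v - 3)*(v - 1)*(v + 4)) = v^2 - 4*v + 3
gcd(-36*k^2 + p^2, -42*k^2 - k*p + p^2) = 6*k + p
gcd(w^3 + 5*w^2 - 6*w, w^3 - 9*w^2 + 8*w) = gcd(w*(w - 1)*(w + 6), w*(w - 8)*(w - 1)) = w^2 - w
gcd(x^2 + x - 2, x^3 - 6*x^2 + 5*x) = x - 1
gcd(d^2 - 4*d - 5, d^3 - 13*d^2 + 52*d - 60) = d - 5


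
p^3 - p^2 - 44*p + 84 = (p - 6)*(p - 2)*(p + 7)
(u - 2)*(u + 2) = u^2 - 4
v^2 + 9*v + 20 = (v + 4)*(v + 5)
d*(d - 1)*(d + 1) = d^3 - d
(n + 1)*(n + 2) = n^2 + 3*n + 2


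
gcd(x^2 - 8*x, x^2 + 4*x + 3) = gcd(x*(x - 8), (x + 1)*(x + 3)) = 1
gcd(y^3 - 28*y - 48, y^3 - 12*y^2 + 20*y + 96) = y^2 - 4*y - 12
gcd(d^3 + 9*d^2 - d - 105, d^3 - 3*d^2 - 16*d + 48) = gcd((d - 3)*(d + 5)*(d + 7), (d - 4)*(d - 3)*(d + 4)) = d - 3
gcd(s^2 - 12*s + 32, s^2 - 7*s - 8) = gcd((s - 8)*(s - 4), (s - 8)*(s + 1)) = s - 8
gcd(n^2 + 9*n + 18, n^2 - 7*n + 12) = 1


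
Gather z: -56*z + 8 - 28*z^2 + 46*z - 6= -28*z^2 - 10*z + 2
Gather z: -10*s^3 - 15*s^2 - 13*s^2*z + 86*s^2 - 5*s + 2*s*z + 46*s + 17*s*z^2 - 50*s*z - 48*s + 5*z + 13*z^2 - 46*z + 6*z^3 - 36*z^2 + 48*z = -10*s^3 + 71*s^2 - 7*s + 6*z^3 + z^2*(17*s - 23) + z*(-13*s^2 - 48*s + 7)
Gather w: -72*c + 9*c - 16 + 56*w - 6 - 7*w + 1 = -63*c + 49*w - 21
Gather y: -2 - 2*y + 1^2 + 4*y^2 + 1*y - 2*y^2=2*y^2 - y - 1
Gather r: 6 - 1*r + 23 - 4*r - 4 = 25 - 5*r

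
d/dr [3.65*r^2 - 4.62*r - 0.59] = 7.3*r - 4.62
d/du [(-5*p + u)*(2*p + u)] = -3*p + 2*u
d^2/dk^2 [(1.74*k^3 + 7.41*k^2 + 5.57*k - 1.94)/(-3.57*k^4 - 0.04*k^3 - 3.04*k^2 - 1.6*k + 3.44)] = (-44.352252*k^9 - 566.638254*k^8 - 744.914772*k^7 + 782.158056*k^6 - 358.710096*k^5 - 1618.196928*k^4 - 1409.711392*k^3 - 22.4661120000002*k^2 - 414.817152*k - 186.180224)/(45.499293*k^12 + 1.529388*k^11 + 116.250624*k^10 + 63.780256*k^9 - 31.16436*k^8 + 102.35616*k^7 - 167.33888*k^6 - 75.738624*k^5 + 53.390784*k^4 - 94.876928*k^3 + 81.503232*k^2 + 56.80128*k - 40.707584)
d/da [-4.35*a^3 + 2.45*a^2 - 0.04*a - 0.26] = -13.05*a^2 + 4.9*a - 0.04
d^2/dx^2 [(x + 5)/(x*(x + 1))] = 2*(x^3 + 15*x^2 + 15*x + 5)/(x^3*(x^3 + 3*x^2 + 3*x + 1))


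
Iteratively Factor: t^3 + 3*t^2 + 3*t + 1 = (t + 1)*(t^2 + 2*t + 1) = (t + 1)^2*(t + 1)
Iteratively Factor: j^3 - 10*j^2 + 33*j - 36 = (j - 3)*(j^2 - 7*j + 12) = (j - 4)*(j - 3)*(j - 3)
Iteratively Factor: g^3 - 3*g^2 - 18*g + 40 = (g - 2)*(g^2 - g - 20) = (g - 5)*(g - 2)*(g + 4)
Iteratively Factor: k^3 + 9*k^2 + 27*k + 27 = (k + 3)*(k^2 + 6*k + 9) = (k + 3)^2*(k + 3)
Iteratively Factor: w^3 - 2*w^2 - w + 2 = (w + 1)*(w^2 - 3*w + 2) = (w - 2)*(w + 1)*(w - 1)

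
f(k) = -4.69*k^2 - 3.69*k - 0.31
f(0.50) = -3.33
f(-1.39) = -4.24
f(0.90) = -7.43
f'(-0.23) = -1.53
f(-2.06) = -12.61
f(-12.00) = -631.39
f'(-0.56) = 1.56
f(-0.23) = 0.29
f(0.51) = -3.41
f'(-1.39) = 9.35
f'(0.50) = -8.38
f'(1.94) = -21.89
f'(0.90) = -12.13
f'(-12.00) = 108.87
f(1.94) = -25.12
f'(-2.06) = 15.63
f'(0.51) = -8.47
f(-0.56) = 0.29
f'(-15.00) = 137.01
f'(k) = -9.38*k - 3.69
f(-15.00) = -1000.21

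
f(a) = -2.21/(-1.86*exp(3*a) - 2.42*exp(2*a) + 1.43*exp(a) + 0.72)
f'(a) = -2.21*(5.58*exp(3*a) + 4.84*exp(2*a) - 1.43*exp(a))/(-1.86*exp(3*a) - 2.42*exp(2*a) + 1.43*exp(a) + 0.72)^2 = (-12.3318*exp(2*a) - 10.6964*exp(a) + 3.1603)*exp(a)/(1.86*exp(3*a) + 2.42*exp(2*a) - 1.43*exp(a) - 0.72)^2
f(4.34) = 0.00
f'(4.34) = -0.00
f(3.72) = 0.00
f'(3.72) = -0.00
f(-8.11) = -3.07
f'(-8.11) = 0.00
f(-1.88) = -2.52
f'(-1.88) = 0.25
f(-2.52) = -2.70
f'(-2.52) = 0.27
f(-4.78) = -3.02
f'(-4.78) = 0.05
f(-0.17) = 2.42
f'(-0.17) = -14.82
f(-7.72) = -3.07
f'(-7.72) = 0.00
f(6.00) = 0.00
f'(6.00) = 0.00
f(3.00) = 0.00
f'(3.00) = 0.00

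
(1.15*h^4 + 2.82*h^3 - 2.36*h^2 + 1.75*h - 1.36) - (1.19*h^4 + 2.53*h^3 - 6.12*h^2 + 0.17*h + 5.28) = -0.04*h^4 + 0.29*h^3 + 3.76*h^2 + 1.58*h - 6.64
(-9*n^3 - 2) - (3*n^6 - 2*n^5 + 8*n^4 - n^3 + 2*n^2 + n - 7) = -3*n^6 + 2*n^5 - 8*n^4 - 8*n^3 - 2*n^2 - n + 5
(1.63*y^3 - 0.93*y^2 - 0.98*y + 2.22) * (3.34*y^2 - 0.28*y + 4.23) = 5.4442*y^5 - 3.5626*y^4 + 3.8821*y^3 + 3.7553*y^2 - 4.767*y + 9.3906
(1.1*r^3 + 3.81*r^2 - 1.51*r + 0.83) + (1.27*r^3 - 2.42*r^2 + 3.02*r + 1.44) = 2.37*r^3 + 1.39*r^2 + 1.51*r + 2.27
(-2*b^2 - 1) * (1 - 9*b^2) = 18*b^4 + 7*b^2 - 1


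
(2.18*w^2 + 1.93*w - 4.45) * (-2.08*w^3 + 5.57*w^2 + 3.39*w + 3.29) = -4.5344*w^5 + 8.1282*w^4 + 27.3963*w^3 - 11.0716*w^2 - 8.7358*w - 14.6405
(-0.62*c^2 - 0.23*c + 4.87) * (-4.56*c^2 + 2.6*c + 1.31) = 2.8272*c^4 - 0.5632*c^3 - 23.6174*c^2 + 12.3607*c + 6.3797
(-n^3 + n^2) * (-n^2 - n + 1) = n^5 - 2*n^3 + n^2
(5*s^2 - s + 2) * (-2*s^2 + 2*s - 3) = -10*s^4 + 12*s^3 - 21*s^2 + 7*s - 6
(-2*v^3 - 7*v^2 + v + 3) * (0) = 0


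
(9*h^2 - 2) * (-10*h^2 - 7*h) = -90*h^4 - 63*h^3 + 20*h^2 + 14*h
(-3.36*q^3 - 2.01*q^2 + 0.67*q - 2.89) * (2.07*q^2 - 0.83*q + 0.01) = -6.9552*q^5 - 1.3719*q^4 + 3.0216*q^3 - 6.5585*q^2 + 2.4054*q - 0.0289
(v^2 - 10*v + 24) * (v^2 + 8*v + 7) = v^4 - 2*v^3 - 49*v^2 + 122*v + 168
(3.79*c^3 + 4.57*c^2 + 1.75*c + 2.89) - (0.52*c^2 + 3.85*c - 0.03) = 3.79*c^3 + 4.05*c^2 - 2.1*c + 2.92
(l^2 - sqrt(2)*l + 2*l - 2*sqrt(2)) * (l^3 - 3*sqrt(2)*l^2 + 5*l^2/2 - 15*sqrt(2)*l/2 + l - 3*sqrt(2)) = l^5 - 4*sqrt(2)*l^4 + 9*l^4/2 - 18*sqrt(2)*l^3 + 12*l^3 - 24*sqrt(2)*l^2 + 29*l^2 - 8*sqrt(2)*l + 36*l + 12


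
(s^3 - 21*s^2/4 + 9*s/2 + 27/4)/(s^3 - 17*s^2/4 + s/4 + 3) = (s^2 - 6*s + 9)/(s^2 - 5*s + 4)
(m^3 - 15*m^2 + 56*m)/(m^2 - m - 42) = m*(m - 8)/(m + 6)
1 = 1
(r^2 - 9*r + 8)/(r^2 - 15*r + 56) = (r - 1)/(r - 7)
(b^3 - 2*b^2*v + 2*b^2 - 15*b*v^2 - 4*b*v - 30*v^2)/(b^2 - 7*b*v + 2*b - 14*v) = (-b^2 + 2*b*v + 15*v^2)/(-b + 7*v)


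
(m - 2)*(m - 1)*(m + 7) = m^3 + 4*m^2 - 19*m + 14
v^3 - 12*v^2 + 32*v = v*(v - 8)*(v - 4)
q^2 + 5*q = q*(q + 5)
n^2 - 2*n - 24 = (n - 6)*(n + 4)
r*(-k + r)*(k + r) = -k^2*r + r^3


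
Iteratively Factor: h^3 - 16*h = (h + 4)*(h^2 - 4*h) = (h - 4)*(h + 4)*(h)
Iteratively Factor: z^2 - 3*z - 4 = (z + 1)*(z - 4)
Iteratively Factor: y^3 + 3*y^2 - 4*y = (y - 1)*(y^2 + 4*y) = y*(y - 1)*(y + 4)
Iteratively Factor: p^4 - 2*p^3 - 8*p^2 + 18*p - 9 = (p - 1)*(p^3 - p^2 - 9*p + 9) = (p - 1)*(p + 3)*(p^2 - 4*p + 3) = (p - 1)^2*(p + 3)*(p - 3)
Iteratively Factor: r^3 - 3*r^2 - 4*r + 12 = (r + 2)*(r^2 - 5*r + 6) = (r - 3)*(r + 2)*(r - 2)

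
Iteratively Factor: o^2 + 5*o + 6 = (o + 3)*(o + 2)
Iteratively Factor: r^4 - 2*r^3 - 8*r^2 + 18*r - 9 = (r + 3)*(r^3 - 5*r^2 + 7*r - 3) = (r - 1)*(r + 3)*(r^2 - 4*r + 3) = (r - 3)*(r - 1)*(r + 3)*(r - 1)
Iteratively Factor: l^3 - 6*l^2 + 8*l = (l - 2)*(l^2 - 4*l) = l*(l - 2)*(l - 4)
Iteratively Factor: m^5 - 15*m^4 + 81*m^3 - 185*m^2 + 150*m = (m - 5)*(m^4 - 10*m^3 + 31*m^2 - 30*m) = m*(m - 5)*(m^3 - 10*m^2 + 31*m - 30) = m*(m - 5)*(m - 3)*(m^2 - 7*m + 10) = m*(m - 5)^2*(m - 3)*(m - 2)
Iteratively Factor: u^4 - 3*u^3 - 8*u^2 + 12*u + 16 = (u + 1)*(u^3 - 4*u^2 - 4*u + 16) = (u - 2)*(u + 1)*(u^2 - 2*u - 8) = (u - 4)*(u - 2)*(u + 1)*(u + 2)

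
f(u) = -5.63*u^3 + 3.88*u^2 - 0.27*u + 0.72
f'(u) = -16.89*u^2 + 7.76*u - 0.27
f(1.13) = -2.75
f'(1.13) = -13.07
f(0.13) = 0.74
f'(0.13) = 0.45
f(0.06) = 0.72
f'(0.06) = 0.13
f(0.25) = 0.81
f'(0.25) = 0.61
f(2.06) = -32.59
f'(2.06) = -55.96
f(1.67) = -15.13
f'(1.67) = -34.42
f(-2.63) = 130.69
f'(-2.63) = -137.51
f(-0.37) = 1.64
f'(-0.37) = -5.45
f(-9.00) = 4421.70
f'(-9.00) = -1438.20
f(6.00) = -1077.30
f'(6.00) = -561.75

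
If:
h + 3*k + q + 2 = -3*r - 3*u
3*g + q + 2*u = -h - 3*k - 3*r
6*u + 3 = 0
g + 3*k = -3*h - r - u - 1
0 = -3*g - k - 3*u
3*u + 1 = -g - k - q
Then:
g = 1/2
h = -5/16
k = 0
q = 0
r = -1/16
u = -1/2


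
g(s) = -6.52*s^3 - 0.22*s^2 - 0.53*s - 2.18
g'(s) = -19.56*s^2 - 0.44*s - 0.53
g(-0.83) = 1.84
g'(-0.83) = -13.64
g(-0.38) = -1.65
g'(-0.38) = -3.19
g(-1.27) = 11.49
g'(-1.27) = -31.52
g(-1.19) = 9.13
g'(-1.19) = -27.71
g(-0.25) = -1.96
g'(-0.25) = -1.64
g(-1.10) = 6.81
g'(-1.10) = -23.71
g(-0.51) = -1.10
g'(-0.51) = -5.39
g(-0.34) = -1.77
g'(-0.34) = -2.64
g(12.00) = -11306.78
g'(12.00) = -2822.45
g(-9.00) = 4737.85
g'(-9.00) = -1580.93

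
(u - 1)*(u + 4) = u^2 + 3*u - 4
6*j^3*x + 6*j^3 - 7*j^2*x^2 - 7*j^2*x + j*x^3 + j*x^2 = (-6*j + x)*(-j + x)*(j*x + j)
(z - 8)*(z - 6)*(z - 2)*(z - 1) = z^4 - 17*z^3 + 92*z^2 - 172*z + 96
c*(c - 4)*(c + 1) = c^3 - 3*c^2 - 4*c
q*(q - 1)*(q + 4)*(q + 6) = q^4 + 9*q^3 + 14*q^2 - 24*q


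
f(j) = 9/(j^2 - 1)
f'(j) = -18*j/(j^2 - 1)^2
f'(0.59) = -24.99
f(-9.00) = 0.11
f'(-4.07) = 0.30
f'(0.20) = -3.91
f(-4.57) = 0.45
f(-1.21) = 19.39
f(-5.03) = 0.37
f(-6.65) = 0.21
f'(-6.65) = 0.06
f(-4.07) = 0.58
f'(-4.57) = 0.21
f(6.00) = 0.26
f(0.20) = -9.38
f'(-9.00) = 0.03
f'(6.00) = -0.09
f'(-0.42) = 11.15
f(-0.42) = -10.93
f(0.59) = -13.81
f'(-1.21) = 101.12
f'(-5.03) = 0.15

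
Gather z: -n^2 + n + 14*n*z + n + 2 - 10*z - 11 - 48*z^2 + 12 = -n^2 + 2*n - 48*z^2 + z*(14*n - 10) + 3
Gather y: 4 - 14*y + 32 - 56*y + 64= 100 - 70*y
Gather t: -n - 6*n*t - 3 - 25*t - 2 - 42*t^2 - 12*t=-n - 42*t^2 + t*(-6*n - 37) - 5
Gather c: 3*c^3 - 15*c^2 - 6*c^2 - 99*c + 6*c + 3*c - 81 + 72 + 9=3*c^3 - 21*c^2 - 90*c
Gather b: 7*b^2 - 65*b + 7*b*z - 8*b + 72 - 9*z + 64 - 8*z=7*b^2 + b*(7*z - 73) - 17*z + 136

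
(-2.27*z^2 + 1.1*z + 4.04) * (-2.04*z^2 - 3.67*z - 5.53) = 4.6308*z^4 + 6.0869*z^3 + 0.2745*z^2 - 20.9098*z - 22.3412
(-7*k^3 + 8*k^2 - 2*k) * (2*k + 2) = -14*k^4 + 2*k^3 + 12*k^2 - 4*k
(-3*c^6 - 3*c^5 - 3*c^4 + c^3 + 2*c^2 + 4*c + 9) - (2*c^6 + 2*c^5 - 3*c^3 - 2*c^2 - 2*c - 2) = -5*c^6 - 5*c^5 - 3*c^4 + 4*c^3 + 4*c^2 + 6*c + 11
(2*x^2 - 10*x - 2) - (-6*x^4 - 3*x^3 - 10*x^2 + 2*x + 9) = 6*x^4 + 3*x^3 + 12*x^2 - 12*x - 11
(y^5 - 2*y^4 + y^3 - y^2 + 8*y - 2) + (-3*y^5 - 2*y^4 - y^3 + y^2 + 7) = -2*y^5 - 4*y^4 + 8*y + 5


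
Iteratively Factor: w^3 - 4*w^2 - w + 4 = (w + 1)*(w^2 - 5*w + 4) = (w - 4)*(w + 1)*(w - 1)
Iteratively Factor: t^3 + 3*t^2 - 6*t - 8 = (t - 2)*(t^2 + 5*t + 4) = (t - 2)*(t + 4)*(t + 1)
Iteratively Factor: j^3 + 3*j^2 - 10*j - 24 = (j + 4)*(j^2 - j - 6) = (j + 2)*(j + 4)*(j - 3)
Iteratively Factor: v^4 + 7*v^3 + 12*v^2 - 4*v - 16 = (v - 1)*(v^3 + 8*v^2 + 20*v + 16) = (v - 1)*(v + 2)*(v^2 + 6*v + 8) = (v - 1)*(v + 2)*(v + 4)*(v + 2)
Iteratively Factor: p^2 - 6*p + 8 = (p - 2)*(p - 4)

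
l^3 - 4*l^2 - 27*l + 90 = (l - 6)*(l - 3)*(l + 5)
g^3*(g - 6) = g^4 - 6*g^3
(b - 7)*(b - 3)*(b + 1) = b^3 - 9*b^2 + 11*b + 21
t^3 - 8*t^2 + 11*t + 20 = (t - 5)*(t - 4)*(t + 1)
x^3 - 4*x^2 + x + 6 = (x - 3)*(x - 2)*(x + 1)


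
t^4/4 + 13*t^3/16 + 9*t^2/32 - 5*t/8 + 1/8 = (t/4 + 1/2)*(t - 1/2)*(t - 1/4)*(t + 2)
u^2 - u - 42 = (u - 7)*(u + 6)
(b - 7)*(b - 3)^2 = b^3 - 13*b^2 + 51*b - 63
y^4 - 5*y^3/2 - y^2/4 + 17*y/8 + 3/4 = (y - 2)*(y - 3/2)*(y + 1/2)^2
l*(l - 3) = l^2 - 3*l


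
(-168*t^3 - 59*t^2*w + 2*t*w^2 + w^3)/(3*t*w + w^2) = -56*t^2/w - t + w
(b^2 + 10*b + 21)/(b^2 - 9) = (b + 7)/(b - 3)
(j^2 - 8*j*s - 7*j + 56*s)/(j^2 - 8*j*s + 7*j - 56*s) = (j - 7)/(j + 7)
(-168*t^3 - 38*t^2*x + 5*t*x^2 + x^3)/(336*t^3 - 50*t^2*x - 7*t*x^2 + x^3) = (4*t + x)/(-8*t + x)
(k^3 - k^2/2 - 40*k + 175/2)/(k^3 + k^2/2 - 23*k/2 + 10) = (k^2 + 2*k - 35)/(k^2 + 3*k - 4)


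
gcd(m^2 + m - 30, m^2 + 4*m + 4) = 1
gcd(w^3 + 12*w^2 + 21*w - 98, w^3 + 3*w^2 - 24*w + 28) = w^2 + 5*w - 14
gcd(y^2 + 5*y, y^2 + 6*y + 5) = y + 5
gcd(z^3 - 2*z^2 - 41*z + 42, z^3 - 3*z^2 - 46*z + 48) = z^2 + 5*z - 6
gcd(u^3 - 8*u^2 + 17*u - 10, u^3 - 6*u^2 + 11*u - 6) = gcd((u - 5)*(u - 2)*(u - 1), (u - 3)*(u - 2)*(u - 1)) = u^2 - 3*u + 2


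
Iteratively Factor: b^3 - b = (b - 1)*(b^2 + b) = (b - 1)*(b + 1)*(b)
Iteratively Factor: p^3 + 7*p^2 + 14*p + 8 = (p + 1)*(p^2 + 6*p + 8) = (p + 1)*(p + 4)*(p + 2)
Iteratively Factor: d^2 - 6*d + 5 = (d - 5)*(d - 1)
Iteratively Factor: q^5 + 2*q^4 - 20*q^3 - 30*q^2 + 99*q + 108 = (q - 3)*(q^4 + 5*q^3 - 5*q^2 - 45*q - 36) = (q - 3)*(q + 3)*(q^3 + 2*q^2 - 11*q - 12) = (q - 3)*(q + 1)*(q + 3)*(q^2 + q - 12) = (q - 3)^2*(q + 1)*(q + 3)*(q + 4)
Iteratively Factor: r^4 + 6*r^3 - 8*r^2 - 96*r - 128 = (r + 2)*(r^3 + 4*r^2 - 16*r - 64) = (r + 2)*(r + 4)*(r^2 - 16) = (r - 4)*(r + 2)*(r + 4)*(r + 4)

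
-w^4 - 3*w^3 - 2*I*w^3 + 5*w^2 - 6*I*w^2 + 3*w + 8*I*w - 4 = (w + 4)*(w + I)*(-I*w + 1)*(-I*w + I)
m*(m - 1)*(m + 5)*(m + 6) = m^4 + 10*m^3 + 19*m^2 - 30*m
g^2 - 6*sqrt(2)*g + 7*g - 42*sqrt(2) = (g + 7)*(g - 6*sqrt(2))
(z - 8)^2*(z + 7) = z^3 - 9*z^2 - 48*z + 448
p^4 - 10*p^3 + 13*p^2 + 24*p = p*(p - 8)*(p - 3)*(p + 1)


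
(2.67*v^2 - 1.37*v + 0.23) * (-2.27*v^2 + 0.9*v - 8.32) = -6.0609*v^4 + 5.5129*v^3 - 23.9695*v^2 + 11.6054*v - 1.9136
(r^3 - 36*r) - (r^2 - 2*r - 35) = r^3 - r^2 - 34*r + 35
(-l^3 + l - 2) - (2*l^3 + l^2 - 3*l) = -3*l^3 - l^2 + 4*l - 2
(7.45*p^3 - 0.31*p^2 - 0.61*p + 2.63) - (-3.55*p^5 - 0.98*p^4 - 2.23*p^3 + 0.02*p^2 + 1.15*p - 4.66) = 3.55*p^5 + 0.98*p^4 + 9.68*p^3 - 0.33*p^2 - 1.76*p + 7.29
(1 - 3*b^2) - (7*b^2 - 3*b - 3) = -10*b^2 + 3*b + 4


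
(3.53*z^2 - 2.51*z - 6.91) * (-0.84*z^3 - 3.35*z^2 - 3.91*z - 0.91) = -2.9652*z^5 - 9.7171*z^4 + 0.410600000000001*z^3 + 29.7503*z^2 + 29.3022*z + 6.2881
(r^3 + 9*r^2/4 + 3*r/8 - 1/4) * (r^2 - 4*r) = r^5 - 7*r^4/4 - 69*r^3/8 - 7*r^2/4 + r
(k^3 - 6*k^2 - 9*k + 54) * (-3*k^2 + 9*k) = -3*k^5 + 27*k^4 - 27*k^3 - 243*k^2 + 486*k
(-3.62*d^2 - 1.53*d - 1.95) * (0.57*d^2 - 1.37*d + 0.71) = -2.0634*d^4 + 4.0873*d^3 - 1.5856*d^2 + 1.5852*d - 1.3845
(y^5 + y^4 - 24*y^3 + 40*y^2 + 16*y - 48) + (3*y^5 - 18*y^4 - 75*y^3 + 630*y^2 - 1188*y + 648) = 4*y^5 - 17*y^4 - 99*y^3 + 670*y^2 - 1172*y + 600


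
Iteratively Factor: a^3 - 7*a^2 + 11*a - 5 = (a - 5)*(a^2 - 2*a + 1) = (a - 5)*(a - 1)*(a - 1)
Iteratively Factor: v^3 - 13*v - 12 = (v - 4)*(v^2 + 4*v + 3) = (v - 4)*(v + 1)*(v + 3)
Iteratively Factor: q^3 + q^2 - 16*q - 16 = (q + 1)*(q^2 - 16) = (q - 4)*(q + 1)*(q + 4)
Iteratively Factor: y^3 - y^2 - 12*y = (y - 4)*(y^2 + 3*y) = y*(y - 4)*(y + 3)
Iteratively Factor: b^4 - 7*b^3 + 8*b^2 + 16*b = (b - 4)*(b^3 - 3*b^2 - 4*b) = b*(b - 4)*(b^2 - 3*b - 4) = b*(b - 4)^2*(b + 1)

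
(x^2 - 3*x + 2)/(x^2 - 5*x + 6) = (x - 1)/(x - 3)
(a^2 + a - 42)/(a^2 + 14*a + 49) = (a - 6)/(a + 7)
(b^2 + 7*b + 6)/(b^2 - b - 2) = (b + 6)/(b - 2)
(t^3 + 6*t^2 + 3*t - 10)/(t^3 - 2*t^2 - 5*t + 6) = (t + 5)/(t - 3)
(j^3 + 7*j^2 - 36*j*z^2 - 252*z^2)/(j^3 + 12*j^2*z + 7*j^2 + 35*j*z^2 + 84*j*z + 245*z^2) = (j^2 - 36*z^2)/(j^2 + 12*j*z + 35*z^2)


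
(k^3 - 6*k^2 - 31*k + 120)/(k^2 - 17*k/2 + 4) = 2*(k^2 + 2*k - 15)/(2*k - 1)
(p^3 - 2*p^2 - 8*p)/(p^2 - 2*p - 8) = p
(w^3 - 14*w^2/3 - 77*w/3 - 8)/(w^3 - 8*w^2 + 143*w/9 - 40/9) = 3*(3*w^3 - 14*w^2 - 77*w - 24)/(9*w^3 - 72*w^2 + 143*w - 40)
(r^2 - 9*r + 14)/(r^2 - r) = (r^2 - 9*r + 14)/(r*(r - 1))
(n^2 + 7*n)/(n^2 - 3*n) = (n + 7)/(n - 3)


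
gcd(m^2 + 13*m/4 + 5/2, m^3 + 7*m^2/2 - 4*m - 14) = m + 2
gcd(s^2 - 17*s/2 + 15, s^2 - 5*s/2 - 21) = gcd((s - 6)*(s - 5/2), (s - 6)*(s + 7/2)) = s - 6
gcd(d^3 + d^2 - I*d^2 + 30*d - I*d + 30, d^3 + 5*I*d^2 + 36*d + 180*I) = d^2 - I*d + 30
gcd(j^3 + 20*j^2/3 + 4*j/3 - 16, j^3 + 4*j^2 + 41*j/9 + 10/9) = j + 2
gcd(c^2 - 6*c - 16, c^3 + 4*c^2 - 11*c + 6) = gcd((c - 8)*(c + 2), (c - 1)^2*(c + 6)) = 1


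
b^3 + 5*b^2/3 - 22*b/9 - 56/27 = (b - 4/3)*(b + 2/3)*(b + 7/3)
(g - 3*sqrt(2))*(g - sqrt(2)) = g^2 - 4*sqrt(2)*g + 6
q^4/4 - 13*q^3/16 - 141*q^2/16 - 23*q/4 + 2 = (q/4 + 1)*(q - 8)*(q - 1/4)*(q + 1)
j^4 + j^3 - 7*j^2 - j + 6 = (j - 2)*(j - 1)*(j + 1)*(j + 3)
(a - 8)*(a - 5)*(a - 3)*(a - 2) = a^4 - 18*a^3 + 111*a^2 - 278*a + 240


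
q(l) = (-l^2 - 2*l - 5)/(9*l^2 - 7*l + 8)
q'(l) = (7 - 18*l)*(-l^2 - 2*l - 5)/(9*l^2 - 7*l + 8)^2 + (-2*l - 2)/(9*l^2 - 7*l + 8) = (25*l^2 + 74*l - 51)/(81*l^4 - 126*l^3 + 193*l^2 - 112*l + 64)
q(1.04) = -0.78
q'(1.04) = 0.48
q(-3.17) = -0.07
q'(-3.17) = -0.00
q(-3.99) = -0.07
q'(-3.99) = 0.00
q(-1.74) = -0.10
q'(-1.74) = -0.05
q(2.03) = -0.43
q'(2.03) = 0.21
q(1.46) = -0.59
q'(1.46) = 0.38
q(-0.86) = -0.19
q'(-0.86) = -0.22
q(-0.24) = -0.45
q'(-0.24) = -0.65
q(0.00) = -0.62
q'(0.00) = -0.80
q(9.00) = -0.15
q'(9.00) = 0.01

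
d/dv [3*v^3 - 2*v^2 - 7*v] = 9*v^2 - 4*v - 7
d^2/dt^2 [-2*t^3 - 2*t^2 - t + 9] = -12*t - 4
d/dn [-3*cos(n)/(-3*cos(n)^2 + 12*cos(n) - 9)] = (cos(n)^2 - 3)*sin(n)/((cos(n) - 3)^2*(cos(n) - 1)^2)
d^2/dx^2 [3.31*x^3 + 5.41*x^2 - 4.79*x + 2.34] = 19.86*x + 10.82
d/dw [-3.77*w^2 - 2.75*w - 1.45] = -7.54*w - 2.75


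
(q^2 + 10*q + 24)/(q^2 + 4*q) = (q + 6)/q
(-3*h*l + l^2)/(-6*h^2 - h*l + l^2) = l/(2*h + l)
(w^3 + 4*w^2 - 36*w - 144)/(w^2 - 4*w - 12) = (w^2 + 10*w + 24)/(w + 2)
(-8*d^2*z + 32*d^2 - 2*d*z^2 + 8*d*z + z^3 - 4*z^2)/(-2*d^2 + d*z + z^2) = (-4*d*z + 16*d + z^2 - 4*z)/(-d + z)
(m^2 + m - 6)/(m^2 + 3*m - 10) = (m + 3)/(m + 5)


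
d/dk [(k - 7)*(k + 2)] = 2*k - 5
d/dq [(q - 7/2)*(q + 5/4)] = 2*q - 9/4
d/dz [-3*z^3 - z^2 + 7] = z*(-9*z - 2)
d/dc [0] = 0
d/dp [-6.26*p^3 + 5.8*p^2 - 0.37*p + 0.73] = -18.78*p^2 + 11.6*p - 0.37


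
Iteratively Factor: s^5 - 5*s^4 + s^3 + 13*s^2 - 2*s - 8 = (s - 4)*(s^4 - s^3 - 3*s^2 + s + 2) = (s - 4)*(s + 1)*(s^3 - 2*s^2 - s + 2) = (s - 4)*(s + 1)^2*(s^2 - 3*s + 2) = (s - 4)*(s - 1)*(s + 1)^2*(s - 2)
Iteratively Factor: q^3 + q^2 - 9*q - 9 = (q - 3)*(q^2 + 4*q + 3) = (q - 3)*(q + 1)*(q + 3)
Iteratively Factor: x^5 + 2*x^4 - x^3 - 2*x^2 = (x - 1)*(x^4 + 3*x^3 + 2*x^2) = x*(x - 1)*(x^3 + 3*x^2 + 2*x) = x^2*(x - 1)*(x^2 + 3*x + 2) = x^2*(x - 1)*(x + 2)*(x + 1)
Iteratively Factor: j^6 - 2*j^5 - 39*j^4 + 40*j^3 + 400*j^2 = (j - 5)*(j^5 + 3*j^4 - 24*j^3 - 80*j^2) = (j - 5)*(j + 4)*(j^4 - j^3 - 20*j^2) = (j - 5)*(j + 4)^2*(j^3 - 5*j^2) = j*(j - 5)*(j + 4)^2*(j^2 - 5*j) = j*(j - 5)^2*(j + 4)^2*(j)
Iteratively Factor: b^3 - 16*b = (b)*(b^2 - 16) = b*(b - 4)*(b + 4)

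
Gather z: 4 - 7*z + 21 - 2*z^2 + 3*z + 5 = -2*z^2 - 4*z + 30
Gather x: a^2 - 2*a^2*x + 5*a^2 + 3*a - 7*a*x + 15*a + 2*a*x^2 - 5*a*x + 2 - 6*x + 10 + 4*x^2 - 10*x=6*a^2 + 18*a + x^2*(2*a + 4) + x*(-2*a^2 - 12*a - 16) + 12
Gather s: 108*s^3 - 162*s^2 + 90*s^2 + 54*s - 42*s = 108*s^3 - 72*s^2 + 12*s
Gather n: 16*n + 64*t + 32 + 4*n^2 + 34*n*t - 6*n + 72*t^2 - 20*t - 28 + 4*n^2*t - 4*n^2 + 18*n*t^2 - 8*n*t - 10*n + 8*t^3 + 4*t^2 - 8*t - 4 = 4*n^2*t + n*(18*t^2 + 26*t) + 8*t^3 + 76*t^2 + 36*t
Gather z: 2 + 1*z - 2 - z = 0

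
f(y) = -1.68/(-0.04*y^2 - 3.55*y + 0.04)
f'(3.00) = -0.05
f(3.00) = 0.15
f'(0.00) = -3727.50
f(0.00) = -42.00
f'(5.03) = -0.02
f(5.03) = 0.09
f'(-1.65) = -0.17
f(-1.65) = -0.29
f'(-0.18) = -12.93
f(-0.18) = -2.48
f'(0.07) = -137.15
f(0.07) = 8.05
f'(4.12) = -0.03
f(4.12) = 0.11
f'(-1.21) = -0.32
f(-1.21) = -0.39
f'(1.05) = -0.44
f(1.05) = 0.45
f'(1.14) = -0.37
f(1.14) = 0.41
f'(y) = -1.68*(0.08*y + 3.55)/(-0.04*y^2 - 3.55*y + 0.04)^2 = (-0.1344*y - 5.964)/(0.04*y^2 + 3.55*y - 0.04)^2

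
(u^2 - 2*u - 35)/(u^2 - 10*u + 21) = (u + 5)/(u - 3)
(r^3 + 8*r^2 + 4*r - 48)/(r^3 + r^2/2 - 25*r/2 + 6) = 2*(r^2 + 4*r - 12)/(2*r^2 - 7*r + 3)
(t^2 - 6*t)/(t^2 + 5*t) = (t - 6)/(t + 5)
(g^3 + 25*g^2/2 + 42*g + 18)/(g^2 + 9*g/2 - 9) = (2*g^2 + 13*g + 6)/(2*g - 3)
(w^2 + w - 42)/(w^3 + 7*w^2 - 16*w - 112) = (w - 6)/(w^2 - 16)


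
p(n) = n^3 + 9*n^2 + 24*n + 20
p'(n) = 3*n^2 + 18*n + 24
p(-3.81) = 3.90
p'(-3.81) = -1.03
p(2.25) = 130.95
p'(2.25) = 79.69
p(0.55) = 36.09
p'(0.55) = 34.81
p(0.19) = 24.89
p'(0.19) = 27.53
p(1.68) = 90.46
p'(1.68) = 62.71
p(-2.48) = 0.58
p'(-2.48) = -2.19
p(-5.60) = -7.78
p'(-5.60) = 17.28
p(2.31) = 135.79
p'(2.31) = 81.59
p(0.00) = 20.00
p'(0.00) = 24.00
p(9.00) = 1694.00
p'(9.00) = 429.00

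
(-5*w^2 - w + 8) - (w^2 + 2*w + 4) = -6*w^2 - 3*w + 4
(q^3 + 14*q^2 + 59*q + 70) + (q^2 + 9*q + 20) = q^3 + 15*q^2 + 68*q + 90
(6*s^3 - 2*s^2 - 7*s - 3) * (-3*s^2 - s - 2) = -18*s^5 + 11*s^3 + 20*s^2 + 17*s + 6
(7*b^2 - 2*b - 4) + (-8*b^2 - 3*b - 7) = -b^2 - 5*b - 11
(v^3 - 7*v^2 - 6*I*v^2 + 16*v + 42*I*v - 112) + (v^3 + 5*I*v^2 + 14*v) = 2*v^3 - 7*v^2 - I*v^2 + 30*v + 42*I*v - 112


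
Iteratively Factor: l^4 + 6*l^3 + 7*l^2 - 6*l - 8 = (l + 4)*(l^3 + 2*l^2 - l - 2) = (l - 1)*(l + 4)*(l^2 + 3*l + 2) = (l - 1)*(l + 2)*(l + 4)*(l + 1)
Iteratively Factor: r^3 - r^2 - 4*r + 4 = (r - 2)*(r^2 + r - 2) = (r - 2)*(r - 1)*(r + 2)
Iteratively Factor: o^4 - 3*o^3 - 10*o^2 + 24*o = (o - 4)*(o^3 + o^2 - 6*o) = (o - 4)*(o + 3)*(o^2 - 2*o) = o*(o - 4)*(o + 3)*(o - 2)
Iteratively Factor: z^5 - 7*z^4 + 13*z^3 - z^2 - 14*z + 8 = (z + 1)*(z^4 - 8*z^3 + 21*z^2 - 22*z + 8) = (z - 1)*(z + 1)*(z^3 - 7*z^2 + 14*z - 8) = (z - 4)*(z - 1)*(z + 1)*(z^2 - 3*z + 2) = (z - 4)*(z - 2)*(z - 1)*(z + 1)*(z - 1)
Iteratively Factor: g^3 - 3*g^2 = (g)*(g^2 - 3*g) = g^2*(g - 3)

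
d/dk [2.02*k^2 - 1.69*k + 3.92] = 4.04*k - 1.69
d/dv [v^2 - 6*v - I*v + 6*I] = 2*v - 6 - I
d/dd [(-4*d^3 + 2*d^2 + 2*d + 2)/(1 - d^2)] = 2*(2*d^4 - 5*d^2 + 4*d + 1)/(d^4 - 2*d^2 + 1)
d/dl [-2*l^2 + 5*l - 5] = 5 - 4*l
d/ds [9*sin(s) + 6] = 9*cos(s)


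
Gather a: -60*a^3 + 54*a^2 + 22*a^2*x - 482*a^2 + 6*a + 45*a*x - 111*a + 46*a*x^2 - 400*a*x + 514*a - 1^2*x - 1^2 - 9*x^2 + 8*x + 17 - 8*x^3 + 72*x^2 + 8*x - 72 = -60*a^3 + a^2*(22*x - 428) + a*(46*x^2 - 355*x + 409) - 8*x^3 + 63*x^2 + 15*x - 56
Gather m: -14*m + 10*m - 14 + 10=-4*m - 4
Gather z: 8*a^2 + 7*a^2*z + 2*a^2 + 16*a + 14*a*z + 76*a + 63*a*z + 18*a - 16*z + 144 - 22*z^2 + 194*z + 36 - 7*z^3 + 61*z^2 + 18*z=10*a^2 + 110*a - 7*z^3 + 39*z^2 + z*(7*a^2 + 77*a + 196) + 180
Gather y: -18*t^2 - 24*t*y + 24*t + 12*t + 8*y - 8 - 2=-18*t^2 + 36*t + y*(8 - 24*t) - 10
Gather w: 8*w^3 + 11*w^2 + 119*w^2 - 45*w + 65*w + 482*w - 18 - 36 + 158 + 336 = 8*w^3 + 130*w^2 + 502*w + 440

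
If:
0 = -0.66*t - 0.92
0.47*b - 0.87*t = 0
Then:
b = -2.58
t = -1.39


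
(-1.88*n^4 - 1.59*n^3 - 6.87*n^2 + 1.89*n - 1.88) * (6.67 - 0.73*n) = 1.3724*n^5 - 11.3789*n^4 - 5.5902*n^3 - 47.2026*n^2 + 13.9787*n - 12.5396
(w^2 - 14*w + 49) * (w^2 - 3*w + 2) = w^4 - 17*w^3 + 93*w^2 - 175*w + 98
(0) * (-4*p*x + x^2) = 0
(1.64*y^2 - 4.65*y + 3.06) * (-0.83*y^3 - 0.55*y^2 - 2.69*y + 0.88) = -1.3612*y^5 + 2.9575*y^4 - 4.3939*y^3 + 12.2687*y^2 - 12.3234*y + 2.6928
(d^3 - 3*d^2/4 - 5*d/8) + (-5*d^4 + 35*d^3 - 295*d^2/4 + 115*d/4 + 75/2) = -5*d^4 + 36*d^3 - 149*d^2/2 + 225*d/8 + 75/2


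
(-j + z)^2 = j^2 - 2*j*z + z^2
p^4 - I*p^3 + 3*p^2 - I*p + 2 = (p - 2*I)*(p - I)*(p + I)^2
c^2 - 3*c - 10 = (c - 5)*(c + 2)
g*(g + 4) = g^2 + 4*g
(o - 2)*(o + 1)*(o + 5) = o^3 + 4*o^2 - 7*o - 10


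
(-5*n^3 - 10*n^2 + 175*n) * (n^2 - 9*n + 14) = -5*n^5 + 35*n^4 + 195*n^3 - 1715*n^2 + 2450*n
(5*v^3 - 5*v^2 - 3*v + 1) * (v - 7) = 5*v^4 - 40*v^3 + 32*v^2 + 22*v - 7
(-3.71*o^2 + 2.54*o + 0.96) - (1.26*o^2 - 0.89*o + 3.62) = -4.97*o^2 + 3.43*o - 2.66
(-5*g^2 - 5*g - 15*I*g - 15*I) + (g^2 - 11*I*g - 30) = -4*g^2 - 5*g - 26*I*g - 30 - 15*I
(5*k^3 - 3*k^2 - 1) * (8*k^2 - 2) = 40*k^5 - 24*k^4 - 10*k^3 - 2*k^2 + 2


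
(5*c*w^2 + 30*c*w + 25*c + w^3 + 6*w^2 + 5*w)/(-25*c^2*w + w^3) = (w^2 + 6*w + 5)/(w*(-5*c + w))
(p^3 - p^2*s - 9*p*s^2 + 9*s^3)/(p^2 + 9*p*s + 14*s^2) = (p^3 - p^2*s - 9*p*s^2 + 9*s^3)/(p^2 + 9*p*s + 14*s^2)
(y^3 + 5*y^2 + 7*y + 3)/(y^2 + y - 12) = (y^3 + 5*y^2 + 7*y + 3)/(y^2 + y - 12)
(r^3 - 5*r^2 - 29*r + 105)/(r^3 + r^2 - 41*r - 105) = (r - 3)/(r + 3)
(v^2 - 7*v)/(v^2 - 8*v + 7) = v/(v - 1)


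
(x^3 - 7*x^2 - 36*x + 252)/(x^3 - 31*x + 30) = (x^2 - 13*x + 42)/(x^2 - 6*x + 5)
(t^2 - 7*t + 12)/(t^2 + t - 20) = (t - 3)/(t + 5)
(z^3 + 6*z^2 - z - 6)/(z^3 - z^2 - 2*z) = (z^2 + 5*z - 6)/(z*(z - 2))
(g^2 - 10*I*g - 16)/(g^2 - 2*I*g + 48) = (g - 2*I)/(g + 6*I)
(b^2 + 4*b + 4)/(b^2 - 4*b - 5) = (b^2 + 4*b + 4)/(b^2 - 4*b - 5)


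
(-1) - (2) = -3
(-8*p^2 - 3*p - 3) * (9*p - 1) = -72*p^3 - 19*p^2 - 24*p + 3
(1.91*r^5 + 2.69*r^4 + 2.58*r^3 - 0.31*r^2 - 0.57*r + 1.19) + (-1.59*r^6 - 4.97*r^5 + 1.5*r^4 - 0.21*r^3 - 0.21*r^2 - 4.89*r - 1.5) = -1.59*r^6 - 3.06*r^5 + 4.19*r^4 + 2.37*r^3 - 0.52*r^2 - 5.46*r - 0.31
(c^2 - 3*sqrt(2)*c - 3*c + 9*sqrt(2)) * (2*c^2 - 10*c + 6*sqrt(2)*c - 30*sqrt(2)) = 2*c^4 - 16*c^3 - 6*c^2 + 288*c - 540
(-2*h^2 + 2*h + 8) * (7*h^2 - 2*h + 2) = -14*h^4 + 18*h^3 + 48*h^2 - 12*h + 16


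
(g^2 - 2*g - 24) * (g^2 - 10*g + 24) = g^4 - 12*g^3 + 20*g^2 + 192*g - 576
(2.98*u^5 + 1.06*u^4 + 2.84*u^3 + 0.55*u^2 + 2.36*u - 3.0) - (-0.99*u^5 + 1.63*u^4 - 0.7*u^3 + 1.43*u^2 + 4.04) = 3.97*u^5 - 0.57*u^4 + 3.54*u^3 - 0.88*u^2 + 2.36*u - 7.04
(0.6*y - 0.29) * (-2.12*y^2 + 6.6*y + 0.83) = -1.272*y^3 + 4.5748*y^2 - 1.416*y - 0.2407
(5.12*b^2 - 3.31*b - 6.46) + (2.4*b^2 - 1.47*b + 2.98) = 7.52*b^2 - 4.78*b - 3.48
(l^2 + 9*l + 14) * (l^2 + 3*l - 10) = l^4 + 12*l^3 + 31*l^2 - 48*l - 140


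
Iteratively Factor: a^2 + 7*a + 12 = (a + 3)*(a + 4)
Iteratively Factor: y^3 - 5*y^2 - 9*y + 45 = (y + 3)*(y^2 - 8*y + 15) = (y - 3)*(y + 3)*(y - 5)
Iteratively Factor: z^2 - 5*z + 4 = (z - 1)*(z - 4)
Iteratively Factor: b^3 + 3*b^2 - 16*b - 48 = (b + 4)*(b^2 - b - 12) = (b - 4)*(b + 4)*(b + 3)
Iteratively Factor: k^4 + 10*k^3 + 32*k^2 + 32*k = (k + 4)*(k^3 + 6*k^2 + 8*k) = k*(k + 4)*(k^2 + 6*k + 8) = k*(k + 2)*(k + 4)*(k + 4)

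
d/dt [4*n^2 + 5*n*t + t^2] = 5*n + 2*t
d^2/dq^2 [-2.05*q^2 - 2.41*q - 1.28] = -4.10000000000000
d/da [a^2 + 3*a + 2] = 2*a + 3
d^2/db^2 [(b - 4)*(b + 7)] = 2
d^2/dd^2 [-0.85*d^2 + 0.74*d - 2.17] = -1.70000000000000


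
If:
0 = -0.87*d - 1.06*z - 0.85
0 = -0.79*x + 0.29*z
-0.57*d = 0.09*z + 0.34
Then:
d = -0.54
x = -0.13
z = -0.36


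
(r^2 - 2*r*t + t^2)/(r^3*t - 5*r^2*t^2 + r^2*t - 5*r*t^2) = (r^2 - 2*r*t + t^2)/(r*t*(r^2 - 5*r*t + r - 5*t))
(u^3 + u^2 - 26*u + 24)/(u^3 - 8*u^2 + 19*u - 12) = (u + 6)/(u - 3)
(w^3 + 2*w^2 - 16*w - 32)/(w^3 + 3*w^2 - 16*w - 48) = (w + 2)/(w + 3)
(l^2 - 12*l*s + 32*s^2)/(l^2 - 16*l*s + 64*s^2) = (-l + 4*s)/(-l + 8*s)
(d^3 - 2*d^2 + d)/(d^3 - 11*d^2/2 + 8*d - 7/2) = 2*d/(2*d - 7)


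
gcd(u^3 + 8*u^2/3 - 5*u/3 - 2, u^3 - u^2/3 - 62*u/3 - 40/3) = u + 2/3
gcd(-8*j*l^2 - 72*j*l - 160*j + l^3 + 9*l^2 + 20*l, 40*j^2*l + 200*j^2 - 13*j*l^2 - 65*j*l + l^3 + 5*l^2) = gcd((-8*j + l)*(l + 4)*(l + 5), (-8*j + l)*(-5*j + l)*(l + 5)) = 8*j*l + 40*j - l^2 - 5*l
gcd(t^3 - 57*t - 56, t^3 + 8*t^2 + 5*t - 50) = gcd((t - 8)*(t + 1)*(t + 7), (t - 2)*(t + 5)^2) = 1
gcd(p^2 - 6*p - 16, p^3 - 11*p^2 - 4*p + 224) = p - 8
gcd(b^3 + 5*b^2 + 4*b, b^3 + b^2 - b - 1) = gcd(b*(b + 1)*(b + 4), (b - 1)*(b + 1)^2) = b + 1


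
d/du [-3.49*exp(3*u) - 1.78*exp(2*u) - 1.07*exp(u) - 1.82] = (-10.47*exp(2*u) - 3.56*exp(u) - 1.07)*exp(u)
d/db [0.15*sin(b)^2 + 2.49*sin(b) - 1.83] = (0.3*sin(b) + 2.49)*cos(b)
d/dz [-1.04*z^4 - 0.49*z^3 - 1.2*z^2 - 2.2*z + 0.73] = -4.16*z^3 - 1.47*z^2 - 2.4*z - 2.2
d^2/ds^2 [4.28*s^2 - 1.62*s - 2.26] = 8.56000000000000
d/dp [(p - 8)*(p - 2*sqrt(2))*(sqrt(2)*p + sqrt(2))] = 3*sqrt(2)*p^2 - 14*sqrt(2)*p - 8*p - 8*sqrt(2) + 28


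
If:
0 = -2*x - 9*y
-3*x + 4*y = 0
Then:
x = 0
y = 0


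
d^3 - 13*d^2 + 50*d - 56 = (d - 7)*(d - 4)*(d - 2)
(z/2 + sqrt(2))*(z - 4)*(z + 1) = z^3/2 - 3*z^2/2 + sqrt(2)*z^2 - 3*sqrt(2)*z - 2*z - 4*sqrt(2)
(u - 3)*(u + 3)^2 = u^3 + 3*u^2 - 9*u - 27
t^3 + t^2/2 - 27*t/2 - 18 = (t - 4)*(t + 3/2)*(t + 3)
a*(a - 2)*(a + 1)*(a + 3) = a^4 + 2*a^3 - 5*a^2 - 6*a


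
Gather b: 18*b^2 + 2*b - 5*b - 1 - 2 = 18*b^2 - 3*b - 3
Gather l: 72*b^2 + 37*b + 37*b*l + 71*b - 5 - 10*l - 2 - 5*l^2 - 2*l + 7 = 72*b^2 + 108*b - 5*l^2 + l*(37*b - 12)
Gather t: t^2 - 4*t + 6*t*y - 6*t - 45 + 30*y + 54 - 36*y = t^2 + t*(6*y - 10) - 6*y + 9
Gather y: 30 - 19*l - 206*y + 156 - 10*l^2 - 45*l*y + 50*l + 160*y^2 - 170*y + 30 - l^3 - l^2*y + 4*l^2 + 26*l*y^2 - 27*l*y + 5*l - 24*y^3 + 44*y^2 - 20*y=-l^3 - 6*l^2 + 36*l - 24*y^3 + y^2*(26*l + 204) + y*(-l^2 - 72*l - 396) + 216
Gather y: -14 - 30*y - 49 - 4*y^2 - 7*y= -4*y^2 - 37*y - 63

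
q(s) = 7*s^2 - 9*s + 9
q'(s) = 14*s - 9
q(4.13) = 91.23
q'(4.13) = 48.82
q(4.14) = 91.72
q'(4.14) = 48.96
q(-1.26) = 31.45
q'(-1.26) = -26.64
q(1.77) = 15.00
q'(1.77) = 15.78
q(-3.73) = 139.96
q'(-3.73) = -61.22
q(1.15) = 7.91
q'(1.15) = 7.10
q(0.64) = 6.11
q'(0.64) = -0.04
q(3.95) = 82.67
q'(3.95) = 46.30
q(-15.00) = 1719.00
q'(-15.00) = -219.00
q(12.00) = 909.00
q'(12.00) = 159.00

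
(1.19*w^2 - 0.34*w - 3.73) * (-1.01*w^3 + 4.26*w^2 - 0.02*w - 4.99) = -1.2019*w^5 + 5.4128*w^4 + 2.2951*w^3 - 21.8211*w^2 + 1.7712*w + 18.6127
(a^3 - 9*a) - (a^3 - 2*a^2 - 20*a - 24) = 2*a^2 + 11*a + 24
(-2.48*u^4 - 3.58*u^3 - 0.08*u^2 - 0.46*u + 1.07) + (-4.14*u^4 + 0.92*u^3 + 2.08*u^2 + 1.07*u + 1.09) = -6.62*u^4 - 2.66*u^3 + 2.0*u^2 + 0.61*u + 2.16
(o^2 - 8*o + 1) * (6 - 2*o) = -2*o^3 + 22*o^2 - 50*o + 6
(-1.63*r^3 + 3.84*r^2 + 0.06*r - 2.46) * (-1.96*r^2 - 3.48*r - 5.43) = 3.1948*r^5 - 1.854*r^4 - 4.6299*r^3 - 16.2384*r^2 + 8.235*r + 13.3578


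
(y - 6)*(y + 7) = y^2 + y - 42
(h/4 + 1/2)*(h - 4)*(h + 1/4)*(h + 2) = h^4/4 + h^3/16 - 3*h^2 - 19*h/4 - 1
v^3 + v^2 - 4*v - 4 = (v - 2)*(v + 1)*(v + 2)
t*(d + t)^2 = d^2*t + 2*d*t^2 + t^3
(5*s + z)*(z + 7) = 5*s*z + 35*s + z^2 + 7*z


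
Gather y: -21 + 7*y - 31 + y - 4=8*y - 56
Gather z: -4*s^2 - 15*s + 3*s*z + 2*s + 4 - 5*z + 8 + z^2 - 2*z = -4*s^2 - 13*s + z^2 + z*(3*s - 7) + 12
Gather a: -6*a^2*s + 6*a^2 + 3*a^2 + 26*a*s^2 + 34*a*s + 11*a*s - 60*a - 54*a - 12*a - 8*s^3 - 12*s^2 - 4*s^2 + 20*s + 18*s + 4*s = a^2*(9 - 6*s) + a*(26*s^2 + 45*s - 126) - 8*s^3 - 16*s^2 + 42*s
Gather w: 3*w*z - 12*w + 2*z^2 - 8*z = w*(3*z - 12) + 2*z^2 - 8*z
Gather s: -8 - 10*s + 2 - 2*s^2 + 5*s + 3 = -2*s^2 - 5*s - 3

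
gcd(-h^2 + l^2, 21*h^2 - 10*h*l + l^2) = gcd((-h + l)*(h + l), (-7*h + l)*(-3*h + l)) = 1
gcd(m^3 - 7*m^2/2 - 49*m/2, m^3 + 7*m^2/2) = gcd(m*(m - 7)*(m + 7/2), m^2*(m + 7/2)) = m^2 + 7*m/2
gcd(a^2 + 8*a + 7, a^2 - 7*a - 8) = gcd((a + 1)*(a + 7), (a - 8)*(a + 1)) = a + 1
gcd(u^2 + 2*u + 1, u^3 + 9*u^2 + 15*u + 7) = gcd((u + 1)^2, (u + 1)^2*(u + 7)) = u^2 + 2*u + 1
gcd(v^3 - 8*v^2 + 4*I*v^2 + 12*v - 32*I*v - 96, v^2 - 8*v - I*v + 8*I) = v - 8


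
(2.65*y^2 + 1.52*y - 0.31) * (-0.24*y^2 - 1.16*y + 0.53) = -0.636*y^4 - 3.4388*y^3 - 0.2843*y^2 + 1.1652*y - 0.1643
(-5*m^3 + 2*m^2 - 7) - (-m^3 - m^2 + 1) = -4*m^3 + 3*m^2 - 8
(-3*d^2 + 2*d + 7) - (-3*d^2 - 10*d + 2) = 12*d + 5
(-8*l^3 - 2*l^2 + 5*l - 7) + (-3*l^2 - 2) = -8*l^3 - 5*l^2 + 5*l - 9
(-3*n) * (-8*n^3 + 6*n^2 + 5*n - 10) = 24*n^4 - 18*n^3 - 15*n^2 + 30*n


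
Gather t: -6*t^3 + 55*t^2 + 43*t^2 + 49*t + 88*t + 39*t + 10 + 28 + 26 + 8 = -6*t^3 + 98*t^2 + 176*t + 72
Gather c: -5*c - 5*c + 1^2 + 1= 2 - 10*c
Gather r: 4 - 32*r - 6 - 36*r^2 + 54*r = -36*r^2 + 22*r - 2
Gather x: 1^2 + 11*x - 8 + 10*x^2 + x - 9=10*x^2 + 12*x - 16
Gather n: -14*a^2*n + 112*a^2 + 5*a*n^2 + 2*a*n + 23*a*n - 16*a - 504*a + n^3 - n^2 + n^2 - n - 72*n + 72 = 112*a^2 + 5*a*n^2 - 520*a + n^3 + n*(-14*a^2 + 25*a - 73) + 72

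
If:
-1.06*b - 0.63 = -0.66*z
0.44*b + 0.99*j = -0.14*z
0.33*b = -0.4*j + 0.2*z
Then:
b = -0.94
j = 0.50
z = -0.56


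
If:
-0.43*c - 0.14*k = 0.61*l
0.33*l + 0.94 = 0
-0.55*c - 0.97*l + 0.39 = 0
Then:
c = 5.73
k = -5.20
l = -2.85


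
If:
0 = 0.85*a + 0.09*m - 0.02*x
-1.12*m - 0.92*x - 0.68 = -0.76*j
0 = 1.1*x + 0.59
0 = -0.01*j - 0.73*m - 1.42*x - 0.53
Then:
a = -0.05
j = 0.70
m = 0.31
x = -0.54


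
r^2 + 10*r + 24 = (r + 4)*(r + 6)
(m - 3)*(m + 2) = m^2 - m - 6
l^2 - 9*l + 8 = (l - 8)*(l - 1)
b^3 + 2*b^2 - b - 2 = (b - 1)*(b + 1)*(b + 2)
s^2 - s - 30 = (s - 6)*(s + 5)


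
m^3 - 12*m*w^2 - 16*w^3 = (m - 4*w)*(m + 2*w)^2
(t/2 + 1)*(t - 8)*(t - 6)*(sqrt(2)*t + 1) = sqrt(2)*t^4/2 - 6*sqrt(2)*t^3 + t^3/2 - 6*t^2 + 10*sqrt(2)*t^2 + 10*t + 48*sqrt(2)*t + 48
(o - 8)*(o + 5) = o^2 - 3*o - 40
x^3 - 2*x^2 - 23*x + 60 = (x - 4)*(x - 3)*(x + 5)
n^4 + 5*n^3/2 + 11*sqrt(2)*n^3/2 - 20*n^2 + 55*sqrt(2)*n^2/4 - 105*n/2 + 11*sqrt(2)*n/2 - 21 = (n + 1/2)*(n + 2)*(n - 3*sqrt(2)/2)*(n + 7*sqrt(2))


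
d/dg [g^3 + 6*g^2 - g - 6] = 3*g^2 + 12*g - 1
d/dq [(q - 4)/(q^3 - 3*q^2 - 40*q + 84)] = (q^3 - 3*q^2 - 40*q + (q - 4)*(-3*q^2 + 6*q + 40) + 84)/(q^3 - 3*q^2 - 40*q + 84)^2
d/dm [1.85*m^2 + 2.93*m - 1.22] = 3.7*m + 2.93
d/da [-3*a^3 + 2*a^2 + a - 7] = -9*a^2 + 4*a + 1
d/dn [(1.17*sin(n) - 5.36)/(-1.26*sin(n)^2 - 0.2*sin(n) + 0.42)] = (1.4742*sin(n)^2 - 13.5072*sin(n) - 0.5806)*cos(n)/(1.5876*sin(n)^4 + 0.504*sin(n)^3 - 1.0184*sin(n)^2 - 0.168*sin(n) + 0.1764)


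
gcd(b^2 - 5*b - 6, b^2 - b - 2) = b + 1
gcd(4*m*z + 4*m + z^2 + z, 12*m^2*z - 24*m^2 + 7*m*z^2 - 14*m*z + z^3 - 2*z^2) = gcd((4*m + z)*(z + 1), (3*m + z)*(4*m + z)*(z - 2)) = 4*m + z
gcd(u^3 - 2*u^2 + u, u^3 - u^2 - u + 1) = u^2 - 2*u + 1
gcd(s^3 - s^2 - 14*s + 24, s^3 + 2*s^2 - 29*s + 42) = s^2 - 5*s + 6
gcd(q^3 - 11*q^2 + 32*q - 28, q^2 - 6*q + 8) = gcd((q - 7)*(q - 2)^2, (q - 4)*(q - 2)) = q - 2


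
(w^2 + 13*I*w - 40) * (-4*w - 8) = -4*w^3 - 8*w^2 - 52*I*w^2 + 160*w - 104*I*w + 320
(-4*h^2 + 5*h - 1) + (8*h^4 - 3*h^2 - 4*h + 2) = 8*h^4 - 7*h^2 + h + 1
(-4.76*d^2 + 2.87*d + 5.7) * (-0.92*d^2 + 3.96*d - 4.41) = 4.3792*d^4 - 21.49*d^3 + 27.1128*d^2 + 9.9153*d - 25.137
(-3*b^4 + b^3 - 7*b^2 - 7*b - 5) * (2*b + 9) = -6*b^5 - 25*b^4 - 5*b^3 - 77*b^2 - 73*b - 45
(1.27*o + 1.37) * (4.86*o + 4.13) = 6.1722*o^2 + 11.9033*o + 5.6581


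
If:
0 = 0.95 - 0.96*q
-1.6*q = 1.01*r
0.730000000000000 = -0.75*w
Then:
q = 0.99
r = -1.57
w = -0.97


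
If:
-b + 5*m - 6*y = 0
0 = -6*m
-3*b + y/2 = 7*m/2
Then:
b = 0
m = 0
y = 0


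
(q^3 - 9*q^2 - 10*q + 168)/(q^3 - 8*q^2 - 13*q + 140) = (q - 6)/(q - 5)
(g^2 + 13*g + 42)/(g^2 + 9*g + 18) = (g + 7)/(g + 3)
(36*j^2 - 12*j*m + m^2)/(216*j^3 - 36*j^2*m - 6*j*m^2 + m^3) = 1/(6*j + m)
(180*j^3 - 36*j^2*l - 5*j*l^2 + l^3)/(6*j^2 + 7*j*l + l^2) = (30*j^2 - 11*j*l + l^2)/(j + l)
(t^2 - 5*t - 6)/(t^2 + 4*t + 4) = (t^2 - 5*t - 6)/(t^2 + 4*t + 4)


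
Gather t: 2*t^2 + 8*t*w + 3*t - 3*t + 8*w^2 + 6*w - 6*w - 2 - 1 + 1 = 2*t^2 + 8*t*w + 8*w^2 - 2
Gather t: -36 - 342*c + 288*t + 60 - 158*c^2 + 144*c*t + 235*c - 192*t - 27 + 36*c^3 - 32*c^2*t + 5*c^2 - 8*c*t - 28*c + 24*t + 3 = 36*c^3 - 153*c^2 - 135*c + t*(-32*c^2 + 136*c + 120)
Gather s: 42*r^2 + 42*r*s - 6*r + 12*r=42*r^2 + 42*r*s + 6*r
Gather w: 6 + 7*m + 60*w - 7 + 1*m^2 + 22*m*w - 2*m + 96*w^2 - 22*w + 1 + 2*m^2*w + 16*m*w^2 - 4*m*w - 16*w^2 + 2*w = m^2 + 5*m + w^2*(16*m + 80) + w*(2*m^2 + 18*m + 40)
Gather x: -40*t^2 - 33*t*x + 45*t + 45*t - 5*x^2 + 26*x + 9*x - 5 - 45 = -40*t^2 + 90*t - 5*x^2 + x*(35 - 33*t) - 50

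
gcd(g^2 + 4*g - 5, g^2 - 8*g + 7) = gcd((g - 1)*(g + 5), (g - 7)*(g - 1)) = g - 1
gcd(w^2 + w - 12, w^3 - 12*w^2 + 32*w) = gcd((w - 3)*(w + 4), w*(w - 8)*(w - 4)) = 1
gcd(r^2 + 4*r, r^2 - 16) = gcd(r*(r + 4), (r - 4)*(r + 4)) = r + 4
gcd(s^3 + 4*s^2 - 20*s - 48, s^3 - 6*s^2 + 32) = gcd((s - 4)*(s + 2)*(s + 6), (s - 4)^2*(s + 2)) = s^2 - 2*s - 8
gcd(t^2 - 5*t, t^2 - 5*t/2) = t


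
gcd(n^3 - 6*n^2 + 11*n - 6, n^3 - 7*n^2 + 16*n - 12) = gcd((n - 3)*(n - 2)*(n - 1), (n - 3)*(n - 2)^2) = n^2 - 5*n + 6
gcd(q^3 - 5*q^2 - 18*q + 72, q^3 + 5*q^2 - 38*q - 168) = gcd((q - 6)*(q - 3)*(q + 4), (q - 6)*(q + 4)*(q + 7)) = q^2 - 2*q - 24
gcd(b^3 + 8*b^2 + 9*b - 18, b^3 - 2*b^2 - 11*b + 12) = b^2 + 2*b - 3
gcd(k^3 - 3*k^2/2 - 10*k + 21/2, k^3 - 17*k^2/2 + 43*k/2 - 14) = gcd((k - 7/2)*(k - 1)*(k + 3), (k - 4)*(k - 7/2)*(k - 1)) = k^2 - 9*k/2 + 7/2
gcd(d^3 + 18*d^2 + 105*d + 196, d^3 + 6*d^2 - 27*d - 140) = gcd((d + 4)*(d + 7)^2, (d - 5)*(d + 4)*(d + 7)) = d^2 + 11*d + 28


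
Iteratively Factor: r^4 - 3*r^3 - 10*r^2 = (r)*(r^3 - 3*r^2 - 10*r) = r^2*(r^2 - 3*r - 10) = r^2*(r - 5)*(r + 2)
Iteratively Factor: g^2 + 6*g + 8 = (g + 2)*(g + 4)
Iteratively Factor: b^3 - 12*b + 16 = (b - 2)*(b^2 + 2*b - 8) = (b - 2)^2*(b + 4)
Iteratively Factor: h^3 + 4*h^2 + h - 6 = (h + 2)*(h^2 + 2*h - 3) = (h + 2)*(h + 3)*(h - 1)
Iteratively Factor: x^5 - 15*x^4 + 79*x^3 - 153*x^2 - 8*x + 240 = (x + 1)*(x^4 - 16*x^3 + 95*x^2 - 248*x + 240) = (x - 3)*(x + 1)*(x^3 - 13*x^2 + 56*x - 80) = (x - 4)*(x - 3)*(x + 1)*(x^2 - 9*x + 20) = (x - 5)*(x - 4)*(x - 3)*(x + 1)*(x - 4)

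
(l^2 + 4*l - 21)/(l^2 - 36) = (l^2 + 4*l - 21)/(l^2 - 36)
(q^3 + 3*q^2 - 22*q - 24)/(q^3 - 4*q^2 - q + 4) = (q + 6)/(q - 1)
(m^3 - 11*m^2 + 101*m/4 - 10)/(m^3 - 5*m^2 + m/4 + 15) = (2*m^2 - 17*m + 8)/(2*m^2 - 5*m - 12)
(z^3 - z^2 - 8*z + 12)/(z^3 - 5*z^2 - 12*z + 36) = (z - 2)/(z - 6)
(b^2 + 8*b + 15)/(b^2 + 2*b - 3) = (b + 5)/(b - 1)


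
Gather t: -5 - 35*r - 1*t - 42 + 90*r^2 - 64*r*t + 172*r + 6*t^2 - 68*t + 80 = 90*r^2 + 137*r + 6*t^2 + t*(-64*r - 69) + 33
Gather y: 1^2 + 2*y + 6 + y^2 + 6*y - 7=y^2 + 8*y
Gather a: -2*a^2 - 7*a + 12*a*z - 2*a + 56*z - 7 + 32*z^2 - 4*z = -2*a^2 + a*(12*z - 9) + 32*z^2 + 52*z - 7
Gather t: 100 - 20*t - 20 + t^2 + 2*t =t^2 - 18*t + 80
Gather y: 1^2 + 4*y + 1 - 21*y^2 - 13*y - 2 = -21*y^2 - 9*y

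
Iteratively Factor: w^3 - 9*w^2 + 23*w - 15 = (w - 1)*(w^2 - 8*w + 15) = (w - 5)*(w - 1)*(w - 3)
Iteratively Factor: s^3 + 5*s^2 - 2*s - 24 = (s - 2)*(s^2 + 7*s + 12) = (s - 2)*(s + 4)*(s + 3)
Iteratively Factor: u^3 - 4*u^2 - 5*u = (u - 5)*(u^2 + u) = u*(u - 5)*(u + 1)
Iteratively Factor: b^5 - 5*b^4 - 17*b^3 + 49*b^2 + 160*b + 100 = (b + 2)*(b^4 - 7*b^3 - 3*b^2 + 55*b + 50) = (b - 5)*(b + 2)*(b^3 - 2*b^2 - 13*b - 10) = (b - 5)*(b + 1)*(b + 2)*(b^2 - 3*b - 10) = (b - 5)^2*(b + 1)*(b + 2)*(b + 2)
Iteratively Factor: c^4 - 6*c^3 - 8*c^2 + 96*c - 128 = (c + 4)*(c^3 - 10*c^2 + 32*c - 32) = (c - 2)*(c + 4)*(c^2 - 8*c + 16) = (c - 4)*(c - 2)*(c + 4)*(c - 4)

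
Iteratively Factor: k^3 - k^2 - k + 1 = (k - 1)*(k^2 - 1) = (k - 1)^2*(k + 1)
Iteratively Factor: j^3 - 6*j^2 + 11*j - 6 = (j - 2)*(j^2 - 4*j + 3) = (j - 2)*(j - 1)*(j - 3)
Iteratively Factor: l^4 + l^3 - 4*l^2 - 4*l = (l + 1)*(l^3 - 4*l) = l*(l + 1)*(l^2 - 4) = l*(l + 1)*(l + 2)*(l - 2)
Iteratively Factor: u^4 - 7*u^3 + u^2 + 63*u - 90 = (u - 5)*(u^3 - 2*u^2 - 9*u + 18) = (u - 5)*(u - 2)*(u^2 - 9) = (u - 5)*(u - 3)*(u - 2)*(u + 3)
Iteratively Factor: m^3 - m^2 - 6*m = (m + 2)*(m^2 - 3*m) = (m - 3)*(m + 2)*(m)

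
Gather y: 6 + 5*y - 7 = 5*y - 1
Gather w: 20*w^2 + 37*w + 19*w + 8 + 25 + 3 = 20*w^2 + 56*w + 36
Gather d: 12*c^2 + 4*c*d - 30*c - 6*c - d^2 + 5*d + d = 12*c^2 - 36*c - d^2 + d*(4*c + 6)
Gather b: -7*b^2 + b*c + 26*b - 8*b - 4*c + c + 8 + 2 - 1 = -7*b^2 + b*(c + 18) - 3*c + 9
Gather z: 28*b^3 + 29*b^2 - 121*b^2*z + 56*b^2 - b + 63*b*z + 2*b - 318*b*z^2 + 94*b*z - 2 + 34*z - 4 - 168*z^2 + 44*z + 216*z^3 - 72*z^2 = 28*b^3 + 85*b^2 + b + 216*z^3 + z^2*(-318*b - 240) + z*(-121*b^2 + 157*b + 78) - 6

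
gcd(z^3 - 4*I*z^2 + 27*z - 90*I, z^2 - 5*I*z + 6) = z - 6*I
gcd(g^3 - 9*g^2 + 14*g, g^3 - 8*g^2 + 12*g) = g^2 - 2*g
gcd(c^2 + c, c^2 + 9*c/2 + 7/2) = c + 1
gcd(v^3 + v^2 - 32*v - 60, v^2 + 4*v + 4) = v + 2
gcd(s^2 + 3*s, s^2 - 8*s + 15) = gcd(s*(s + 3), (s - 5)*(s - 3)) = 1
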